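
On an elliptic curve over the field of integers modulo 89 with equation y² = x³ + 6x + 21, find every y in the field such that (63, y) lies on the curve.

x³ + 6x + 21 = 250446 ≡ 0 (mod 89).
Only y = 0 satisfies y² ≡ 0.

0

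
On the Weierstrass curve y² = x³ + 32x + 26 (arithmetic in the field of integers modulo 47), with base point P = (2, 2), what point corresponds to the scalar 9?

(21, 29)

Double-and-add on 9 = (1001)₂. Start with P = (2, 2) for the leading 1-bit.
double: tangent at (2, 2): λ = (3·2² + 32)/(2·2) ≡ 44/4. 4⁻¹ ≡ 12 (mod 47) since 4·12 = 48 ≡ 1, so λ ≡ 44·12 ≡ 11.
  x = λ² - 2 - 2 = 121 - 4 ≡ 23; y = λ·(2 - 23) - 2 ≡ 2. → (23, 2)
double: tangent at (23, 2): λ = (3·23² + 32)/(2·2) ≡ 21/4. 4⁻¹ ≡ 12 (mod 47) since 4·12 = 48 ≡ 1, so λ ≡ 21·12 ≡ 17.
  x = λ² - 23 - 23 = 289 - 46 ≡ 8; y = λ·(23 - 8) - 2 ≡ 18. → (8, 18)
double: tangent at (8, 18): λ = (3·8² + 32)/(2·18) ≡ 36/36. 36⁻¹ ≡ 17 (mod 47) since 36·17 = 612 ≡ 1, so λ ≡ 36·17 ≡ 1.
  x = λ² - 8 - 8 = 1 - 16 ≡ 32; y = λ·(8 - 32) - 18 ≡ 5. → (32, 5)
add P: (32, 5) + (2, 2). λ = (2 - 5)/(2 - 32) ≡ 44/17 mod 47. 17⁻¹ ≡ 36 (mod 47) since 17·36 = 612 ≡ 1, so λ ≡ 33.
  x = λ² - 32 - 2 = 1089 - 34 ≡ 21; y = λ·(32 - 21) - 5 ≡ 29. → (21, 29)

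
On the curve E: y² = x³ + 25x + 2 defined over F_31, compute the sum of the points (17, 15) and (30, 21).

(17, 15) + (30, 21). λ = (21 - 15)/(30 - 17) ≡ 6/13 mod 31. 13⁻¹ ≡ 12 (mod 31), so λ ≡ 10.
  x = λ² - 17 - 30 = 100 - 47 ≡ 22; y = λ·(17 - 22) - 15 ≡ 28. → (22, 28)

(22, 28)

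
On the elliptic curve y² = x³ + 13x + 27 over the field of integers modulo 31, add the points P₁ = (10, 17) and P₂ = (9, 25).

(10, 17) + (9, 25). λ = (25 - 17)/(9 - 10) ≡ 8/30 mod 31. 30⁻¹ ≡ 30 (mod 31), so λ ≡ 23.
  x = λ² - 10 - 9 = 529 - 19 ≡ 14; y = λ·(10 - 14) - 17 ≡ 15. → (14, 15)

(14, 15)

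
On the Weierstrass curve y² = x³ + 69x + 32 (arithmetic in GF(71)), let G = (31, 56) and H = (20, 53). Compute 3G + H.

(56, 38)

First 3G:
Repeated addition: build up to 3G.
2G: tangent at (31, 56): λ = (3·31² + 69)/(2·56) ≡ 41/41. 41⁻¹ ≡ 26 (mod 71), so λ ≡ 41·26 ≡ 1.
  x = λ² - 31 - 31 = 1 - 62 ≡ 10; y = λ·(31 - 10) - 56 ≡ 36. → (10, 36)
3G: (10, 36) + (31, 56). λ = (56 - 36)/(31 - 10) ≡ 20/21 mod 71. 21⁻¹ ≡ 44 (mod 71) since 21·44 = 924 ≡ 1, so λ ≡ 28.
  x = λ² - 10 - 31 = 784 - 41 ≡ 33; y = λ·(10 - 33) - 36 ≡ 30. → (33, 30)
3G = (33, 30).
Finally 3G + H:
(33, 30) + (20, 53). λ = (53 - 30)/(20 - 33) ≡ 23/58 mod 71. 58⁻¹ ≡ 60 (mod 71) since 58·60 = 3480 ≡ 1, so λ ≡ 31.
  x = λ² - 33 - 20 = 961 - 53 ≡ 56; y = λ·(33 - 56) - 30 ≡ 38. → (56, 38)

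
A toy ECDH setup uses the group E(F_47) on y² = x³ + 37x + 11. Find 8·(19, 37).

(25, 39)

Write Q = (19, 37).
Repeated addition: build up to 8Q.
2Q: tangent at (19, 37): λ = (3·19² + 37)/(2·37) ≡ 39/27. 27⁻¹ ≡ 7 (mod 47) since 27·7 = 189 ≡ 1, so λ ≡ 39·7 ≡ 38.
  x = λ² - 19 - 19 = 1444 - 38 ≡ 43; y = λ·(19 - 43) - 37 ≡ 38. → (43, 38)
3Q: (43, 38) + (19, 37). λ = (37 - 38)/(19 - 43) ≡ 46/23 mod 47. 23⁻¹ ≡ 45 (mod 47) since 23·45 = 1035 ≡ 1, so λ ≡ 2.
  x = λ² - 43 - 19 = 4 - 62 ≡ 36; y = λ·(43 - 36) - 38 ≡ 23. → (36, 23)
4Q: (36, 23) + (19, 37). λ = (37 - 23)/(19 - 36) ≡ 14/30 mod 47. 30⁻¹ ≡ 11 (mod 47), so λ ≡ 13.
  x = λ² - 36 - 19 = 169 - 55 ≡ 20; y = λ·(36 - 20) - 23 ≡ 44. → (20, 44)
5Q: (20, 44) + (19, 37). λ = (37 - 44)/(19 - 20) ≡ 40/46 mod 47. 46⁻¹ ≡ 46 (mod 47), so λ ≡ 7.
  x = λ² - 20 - 19 = 49 - 39 ≡ 10; y = λ·(20 - 10) - 44 ≡ 26. → (10, 26)
6Q: (10, 26) + (19, 37). λ = (37 - 26)/(19 - 10) ≡ 11/9 mod 47. 9⁻¹ ≡ 21 (mod 47), so λ ≡ 43.
  x = λ² - 10 - 19 = 1849 - 29 ≡ 34; y = λ·(10 - 34) - 26 ≡ 23. → (34, 23)
7Q: (34, 23) + (19, 37). λ = (37 - 23)/(19 - 34) ≡ 14/32 mod 47. 32⁻¹ ≡ 25 (mod 47) since 32·25 = 800 ≡ 1, so λ ≡ 21.
  x = λ² - 34 - 19 = 441 - 53 ≡ 12; y = λ·(34 - 12) - 23 ≡ 16. → (12, 16)
8Q: (12, 16) + (19, 37). λ = (37 - 16)/(19 - 12) ≡ 21/7 mod 47. 7⁻¹ ≡ 27 (mod 47) since 7·27 = 189 ≡ 1, so λ ≡ 3.
  x = λ² - 12 - 19 = 9 - 31 ≡ 25; y = λ·(12 - 25) - 16 ≡ 39. → (25, 39)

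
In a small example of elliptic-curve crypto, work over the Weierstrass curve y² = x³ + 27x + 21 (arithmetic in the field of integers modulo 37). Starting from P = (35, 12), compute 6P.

Double-and-add on 6 = (110)₂. Start with P = (35, 12) for the leading 1-bit.
double: tangent at (35, 12): λ = (3·35² + 27)/(2·12) ≡ 2/24. 24⁻¹ ≡ 17 (mod 37), so λ ≡ 2·17 ≡ 34.
  x = λ² - 35 - 35 = 1156 - 70 ≡ 13; y = λ·(35 - 13) - 12 ≡ 33. → (13, 33)
add P: (13, 33) + (35, 12). λ = (12 - 33)/(35 - 13) ≡ 16/22 mod 37. 22⁻¹ ≡ 32 (mod 37), so λ ≡ 31.
  x = λ² - 13 - 35 = 961 - 48 ≡ 25; y = λ·(13 - 25) - 33 ≡ 2. → (25, 2)
double: tangent at (25, 2): λ = (3·25² + 27)/(2·2) ≡ 15/4. 4⁻¹ ≡ 28 (mod 37) since 4·28 = 112 ≡ 1, so λ ≡ 15·28 ≡ 13.
  x = λ² - 25 - 25 = 169 - 50 ≡ 8; y = λ·(25 - 8) - 2 ≡ 34. → (8, 34)

(8, 34)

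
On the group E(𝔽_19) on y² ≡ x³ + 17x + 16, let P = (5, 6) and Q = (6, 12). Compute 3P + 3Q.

First 3P:
Repeated addition: build up to 3P.
2P: tangent at (5, 6): λ = (3·5² + 17)/(2·6) ≡ 16/12. 12⁻¹ ≡ 8 (mod 19), so λ ≡ 16·8 ≡ 14.
  x = λ² - 5 - 5 = 196 - 10 ≡ 15; y = λ·(5 - 15) - 6 ≡ 6. → (15, 6)
3P: (15, 6) + (5, 6). λ = (6 - 6)/(5 - 15) ≡ 0/9 mod 19. 9⁻¹ ≡ 17 (mod 19) since 9·17 = 153 ≡ 1, so λ ≡ 0.
  x = λ² - 15 - 5 = 0 - 20 ≡ 18; y = λ·(15 - 18) - 6 ≡ 13. → (18, 13)
3P = (18, 13).
Next 3Q:
Repeated addition: build up to 3Q.
2Q: tangent at (6, 12): λ = (3·6² + 17)/(2·12) ≡ 11/5. 5⁻¹ ≡ 4 (mod 19) since 5·4 = 20 ≡ 1, so λ ≡ 11·4 ≡ 6.
  x = λ² - 6 - 6 = 36 - 12 ≡ 5; y = λ·(6 - 5) - 12 ≡ 13. → (5, 13)
3Q: (5, 13) + (6, 12). λ = (12 - 13)/(6 - 5) ≡ 18/1 mod 19. 1⁻¹ ≡ 1 (mod 19), so λ ≡ 18.
  x = λ² - 5 - 6 = 324 - 11 ≡ 9; y = λ·(5 - 9) - 13 ≡ 10. → (9, 10)
3Q = (9, 10).
Finally 3P + 3Q:
(18, 13) + (9, 10). λ = (10 - 13)/(9 - 18) ≡ 16/10 mod 19. 10⁻¹ ≡ 2 (mod 19), so λ ≡ 13.
  x = λ² - 18 - 9 = 169 - 27 ≡ 9; y = λ·(18 - 9) - 13 ≡ 9. → (9, 9)

(9, 9)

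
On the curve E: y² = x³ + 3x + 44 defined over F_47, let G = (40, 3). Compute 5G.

Double-and-add on 5 = (101)₂. Start with G = (40, 3) for the leading 1-bit.
double: tangent at (40, 3): λ = (3·40² + 3)/(2·3) ≡ 9/6. 6⁻¹ ≡ 8 (mod 47), so λ ≡ 9·8 ≡ 25.
  x = λ² - 40 - 40 = 625 - 80 ≡ 28; y = λ·(40 - 28) - 3 ≡ 15. → (28, 15)
double: tangent at (28, 15): λ = (3·28² + 3)/(2·15) ≡ 5/30. 30⁻¹ ≡ 11 (mod 47), so λ ≡ 5·11 ≡ 8.
  x = λ² - 28 - 28 = 64 - 56 ≡ 8; y = λ·(28 - 8) - 15 ≡ 4. → (8, 4)
add G: (8, 4) + (40, 3). λ = (3 - 4)/(40 - 8) ≡ 46/32 mod 47. 32⁻¹ ≡ 25 (mod 47), so λ ≡ 22.
  x = λ² - 8 - 40 = 484 - 48 ≡ 13; y = λ·(8 - 13) - 4 ≡ 27. → (13, 27)

(13, 27)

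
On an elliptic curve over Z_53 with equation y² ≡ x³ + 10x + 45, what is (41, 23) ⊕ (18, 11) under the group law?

(41, 23) + (18, 11). λ = (11 - 23)/(18 - 41) ≡ 41/30 mod 53. 30⁻¹ ≡ 23 (mod 53) since 30·23 = 690 ≡ 1, so λ ≡ 42.
  x = λ² - 41 - 18 = 1764 - 59 ≡ 9; y = λ·(41 - 9) - 23 ≡ 49. → (9, 49)

(9, 49)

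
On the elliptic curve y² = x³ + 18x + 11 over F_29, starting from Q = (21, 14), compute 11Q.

Double-and-add on 11 = (1011)₂. Start with Q = (21, 14) for the leading 1-bit.
double: tangent at (21, 14): λ = (3·21² + 18)/(2·14) ≡ 7/28. 28⁻¹ ≡ 28 (mod 29), so λ ≡ 7·28 ≡ 22.
  x = λ² - 21 - 21 = 484 - 42 ≡ 7; y = λ·(21 - 7) - 14 ≡ 4. → (7, 4)
double: tangent at (7, 4): λ = (3·7² + 18)/(2·4) ≡ 20/8. 8⁻¹ ≡ 11 (mod 29), so λ ≡ 20·11 ≡ 17.
  x = λ² - 7 - 7 = 289 - 14 ≡ 14; y = λ·(7 - 14) - 4 ≡ 22. → (14, 22)
add Q: (14, 22) + (21, 14). λ = (14 - 22)/(21 - 14) ≡ 21/7 mod 29. 7⁻¹ ≡ 25 (mod 29), so λ ≡ 3.
  x = λ² - 14 - 21 = 9 - 35 ≡ 3; y = λ·(14 - 3) - 22 ≡ 11. → (3, 11)
double: tangent at (3, 11): λ = (3·3² + 18)/(2·11) ≡ 16/22. 22⁻¹ ≡ 4 (mod 29) since 22·4 = 88 ≡ 1, so λ ≡ 16·4 ≡ 6.
  x = λ² - 3 - 3 = 36 - 6 ≡ 1; y = λ·(3 - 1) - 11 ≡ 1. → (1, 1)
add Q: (1, 1) + (21, 14). λ = (14 - 1)/(21 - 1) ≡ 13/20 mod 29. 20⁻¹ ≡ 16 (mod 29), so λ ≡ 5.
  x = λ² - 1 - 21 = 25 - 22 ≡ 3; y = λ·(1 - 3) - 1 ≡ 18. → (3, 18)

(3, 18)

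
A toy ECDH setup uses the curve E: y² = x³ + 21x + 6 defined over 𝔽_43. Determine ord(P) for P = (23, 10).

10

2P: tangent at (23, 10): λ = (3·23² + 21)/(2·10) ≡ 17/20. 20⁻¹ ≡ 28 (mod 43), so λ ≡ 17·28 ≡ 3.
  x = λ² - 23 - 23 = 9 - 46 ≡ 6; y = λ·(23 - 6) - 10 ≡ 41. → (6, 41)
3P: (6, 41) + (23, 10). λ = (10 - 41)/(23 - 6) ≡ 12/17 mod 43. 17⁻¹ ≡ 38 (mod 43) since 17·38 = 646 ≡ 1, so λ ≡ 26.
  x = λ² - 6 - 23 = 676 - 29 ≡ 2; y = λ·(6 - 2) - 41 ≡ 20. → (2, 20)
4P: (2, 20) + (23, 10). λ = (10 - 20)/(23 - 2) ≡ 33/21 mod 43. 21⁻¹ ≡ 41 (mod 43), so λ ≡ 20.
  x = λ² - 2 - 23 = 400 - 25 ≡ 31; y = λ·(2 - 31) - 20 ≡ 2. → (31, 2)
5P: (31, 2) + (23, 10). λ = (10 - 2)/(23 - 31) ≡ 8/35 mod 43. 35⁻¹ ≡ 16 (mod 43), so λ ≡ 42.
  x = λ² - 31 - 23 = 1764 - 54 ≡ 33; y = λ·(31 - 33) - 2 ≡ 0. → (33, 0)
6P: (33, 0) + (23, 10). λ = (10 - 0)/(23 - 33) ≡ 10/33 mod 43. 33⁻¹ ≡ 30 (mod 43), so λ ≡ 42.
  x = λ² - 33 - 23 = 1764 - 56 ≡ 31; y = λ·(33 - 31) - 0 ≡ 41. → (31, 41)
7P: (31, 41) + (23, 10). λ = (10 - 41)/(23 - 31) ≡ 12/35 mod 43. 35⁻¹ ≡ 16 (mod 43) since 35·16 = 560 ≡ 1, so λ ≡ 20.
  x = λ² - 31 - 23 = 400 - 54 ≡ 2; y = λ·(31 - 2) - 41 ≡ 23. → (2, 23)
8P: (2, 23) + (23, 10). λ = (10 - 23)/(23 - 2) ≡ 30/21 mod 43. 21⁻¹ ≡ 41 (mod 43) since 21·41 = 861 ≡ 1, so λ ≡ 26.
  x = λ² - 2 - 23 = 676 - 25 ≡ 6; y = λ·(2 - 6) - 23 ≡ 2. → (6, 2)
9P: (6, 2) + (23, 10). λ = (10 - 2)/(23 - 6) ≡ 8/17 mod 43. 17⁻¹ ≡ 38 (mod 43) since 17·38 = 646 ≡ 1, so λ ≡ 3.
  x = λ² - 6 - 23 = 9 - 29 ≡ 23; y = λ·(6 - 23) - 2 ≡ 33. → (23, 33)
10P: (23, 33) + (23, 10): same x and y₁ ≡ -y₂, so the sum is O.
10P = O, so the order is 10.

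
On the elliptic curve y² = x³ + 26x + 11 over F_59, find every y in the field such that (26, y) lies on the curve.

none

x³ + 26x + 11 = 18263 ≡ 32 (mod 59).
32 is a non-residue mod 59; no y exists.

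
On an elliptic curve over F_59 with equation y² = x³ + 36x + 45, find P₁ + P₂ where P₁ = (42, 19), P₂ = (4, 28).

(42, 19) + (4, 28). λ = (28 - 19)/(4 - 42) ≡ 9/21 mod 59. 21⁻¹ ≡ 45 (mod 59), so λ ≡ 51.
  x = λ² - 42 - 4 = 2601 - 46 ≡ 18; y = λ·(42 - 18) - 19 ≡ 25. → (18, 25)

(18, 25)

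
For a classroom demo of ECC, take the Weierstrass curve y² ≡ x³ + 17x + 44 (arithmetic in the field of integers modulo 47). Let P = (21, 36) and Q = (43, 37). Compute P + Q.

(21, 36) + (43, 37). λ = (37 - 36)/(43 - 21) ≡ 1/22 mod 47. 22⁻¹ ≡ 15 (mod 47), so λ ≡ 15.
  x = λ² - 21 - 43 = 225 - 64 ≡ 20; y = λ·(21 - 20) - 36 ≡ 26. → (20, 26)

(20, 26)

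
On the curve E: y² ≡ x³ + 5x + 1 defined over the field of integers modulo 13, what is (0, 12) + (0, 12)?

(3, 2)

tangent at (0, 12): λ = (3·0² + 5)/(2·12) ≡ 5/11. 11⁻¹ ≡ 6 (mod 13) since 11·6 = 66 ≡ 1, so λ ≡ 5·6 ≡ 4.
  x = λ² - 0 - 0 = 16 - 0 ≡ 3; y = λ·(0 - 3) - 12 ≡ 2. → (3, 2)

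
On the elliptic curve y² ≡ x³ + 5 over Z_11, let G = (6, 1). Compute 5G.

(6, 10)

Double-and-add on 5 = (101)₂. Start with G = (6, 1) for the leading 1-bit.
double: tangent at (6, 1): λ = (3·6² + 0)/(2·1) ≡ 9/2. 2⁻¹ ≡ 6 (mod 11) since 2·6 = 12 ≡ 1, so λ ≡ 9·6 ≡ 10.
  x = λ² - 6 - 6 = 100 - 12 ≡ 0; y = λ·(6 - 0) - 1 ≡ 4. → (0, 4)
double: tangent at (0, 4): λ = (3·0² + 0)/(2·4) ≡ 0/8. 8⁻¹ ≡ 7 (mod 11), so λ ≡ 0·7 ≡ 0.
  x = λ² - 0 - 0 = 0 - 0 ≡ 0; y = λ·(0 - 0) - 4 ≡ 7. → (0, 7)
add G: (0, 7) + (6, 1). λ = (1 - 7)/(6 - 0) ≡ 5/6 mod 11. 6⁻¹ ≡ 2 (mod 11), so λ ≡ 10.
  x = λ² - 0 - 6 = 100 - 6 ≡ 6; y = λ·(0 - 6) - 7 ≡ 10. → (6, 10)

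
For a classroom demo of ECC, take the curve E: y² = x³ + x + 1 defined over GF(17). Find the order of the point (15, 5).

9

2P: tangent at (15, 5): λ = (3·15² + 1)/(2·5) ≡ 13/10. 10⁻¹ ≡ 12 (mod 17) since 10·12 = 120 ≡ 1, so λ ≡ 13·12 ≡ 3.
  x = λ² - 15 - 15 = 9 - 30 ≡ 13; y = λ·(15 - 13) - 5 ≡ 1. → (13, 1)
3P: (13, 1) + (15, 5). λ = (5 - 1)/(15 - 13) ≡ 4/2 mod 17. 2⁻¹ ≡ 9 (mod 17), so λ ≡ 2.
  x = λ² - 13 - 15 = 4 - 28 ≡ 10; y = λ·(13 - 10) - 1 ≡ 5. → (10, 5)
4P: (10, 5) + (15, 5). λ = (5 - 5)/(15 - 10) ≡ 0/5 mod 17. 5⁻¹ ≡ 7 (mod 17), so λ ≡ 0.
  x = λ² - 10 - 15 = 0 - 25 ≡ 9; y = λ·(10 - 9) - 5 ≡ 12. → (9, 12)
5P: (9, 12) + (15, 5). λ = (5 - 12)/(15 - 9) ≡ 10/6 mod 17. 6⁻¹ ≡ 3 (mod 17), so λ ≡ 13.
  x = λ² - 9 - 15 = 169 - 24 ≡ 9; y = λ·(9 - 9) - 12 ≡ 5. → (9, 5)
6P: (9, 5) + (15, 5). λ = (5 - 5)/(15 - 9) ≡ 0/6 mod 17. 6⁻¹ ≡ 3 (mod 17) since 6·3 = 18 ≡ 1, so λ ≡ 0.
  x = λ² - 9 - 15 = 0 - 24 ≡ 10; y = λ·(9 - 10) - 5 ≡ 12. → (10, 12)
7P: (10, 12) + (15, 5). λ = (5 - 12)/(15 - 10) ≡ 10/5 mod 17. 5⁻¹ ≡ 7 (mod 17) since 5·7 = 35 ≡ 1, so λ ≡ 2.
  x = λ² - 10 - 15 = 4 - 25 ≡ 13; y = λ·(10 - 13) - 12 ≡ 16. → (13, 16)
8P: (13, 16) + (15, 5). λ = (5 - 16)/(15 - 13) ≡ 6/2 mod 17. 2⁻¹ ≡ 9 (mod 17), so λ ≡ 3.
  x = λ² - 13 - 15 = 9 - 28 ≡ 15; y = λ·(13 - 15) - 16 ≡ 12. → (15, 12)
9P: (15, 12) + (15, 5): same x and y₁ ≡ -y₂, so the sum is the point at infinity.
9P = the point at infinity, so the order is 9.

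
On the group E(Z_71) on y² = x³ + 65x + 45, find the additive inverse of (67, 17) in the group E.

-(67, 17) = (67, -17 mod 71) = (67, 54).

(67, 54)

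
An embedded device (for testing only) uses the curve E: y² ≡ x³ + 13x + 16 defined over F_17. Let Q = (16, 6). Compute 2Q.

tangent at (16, 6): λ = (3·16² + 13)/(2·6) ≡ 16/12. 12⁻¹ ≡ 10 (mod 17) since 12·10 = 120 ≡ 1, so λ ≡ 16·10 ≡ 7.
  x = λ² - 16 - 16 = 49 - 32 ≡ 0; y = λ·(16 - 0) - 6 ≡ 4. → (0, 4)

(0, 4)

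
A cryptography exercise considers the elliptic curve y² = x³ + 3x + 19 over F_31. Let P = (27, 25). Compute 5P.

Double-and-add on 5 = (101)₂. Start with P = (27, 25) for the leading 1-bit.
double: tangent at (27, 25): λ = (3·27² + 3)/(2·25) ≡ 20/19. 19⁻¹ ≡ 18 (mod 31), so λ ≡ 20·18 ≡ 19.
  x = λ² - 27 - 27 = 361 - 54 ≡ 28; y = λ·(27 - 28) - 25 ≡ 18. → (28, 18)
double: tangent at (28, 18): λ = (3·28² + 3)/(2·18) ≡ 30/5. 5⁻¹ ≡ 25 (mod 31), so λ ≡ 30·25 ≡ 6.
  x = λ² - 28 - 28 = 36 - 56 ≡ 11; y = λ·(28 - 11) - 18 ≡ 22. → (11, 22)
add P: (11, 22) + (27, 25). λ = (25 - 22)/(27 - 11) ≡ 3/16 mod 31. 16⁻¹ ≡ 2 (mod 31), so λ ≡ 6.
  x = λ² - 11 - 27 = 36 - 38 ≡ 29; y = λ·(11 - 29) - 22 ≡ 25. → (29, 25)

(29, 25)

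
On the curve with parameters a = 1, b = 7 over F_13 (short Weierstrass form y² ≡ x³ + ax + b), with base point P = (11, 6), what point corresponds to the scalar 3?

(2, 2)

Repeated addition: build up to 3P.
2P: tangent at (11, 6): λ = (3·11² + 1)/(2·6) ≡ 0/12. 12⁻¹ ≡ 12 (mod 13), so λ ≡ 0·12 ≡ 0.
  x = λ² - 11 - 11 = 0 - 22 ≡ 4; y = λ·(11 - 4) - 6 ≡ 7. → (4, 7)
3P: (4, 7) + (11, 6). λ = (6 - 7)/(11 - 4) ≡ 12/7 mod 13. 7⁻¹ ≡ 2 (mod 13), so λ ≡ 11.
  x = λ² - 4 - 11 = 121 - 15 ≡ 2; y = λ·(4 - 2) - 7 ≡ 2. → (2, 2)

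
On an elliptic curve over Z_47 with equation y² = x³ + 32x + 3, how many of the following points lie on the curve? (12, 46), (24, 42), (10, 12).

1

(12, 46): 46² ≡ 1, rhs ≡ 0 → off.
(24, 42): 42² ≡ 25, rhs ≡ 25 → on.
(10, 12): 12² ≡ 3, rhs ≡ 7 → off.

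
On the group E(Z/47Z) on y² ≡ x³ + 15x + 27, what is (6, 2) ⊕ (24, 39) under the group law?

(6, 2) + (24, 39). λ = (39 - 2)/(24 - 6) ≡ 37/18 mod 47. 18⁻¹ ≡ 34 (mod 47), so λ ≡ 36.
  x = λ² - 6 - 24 = 1296 - 30 ≡ 44; y = λ·(6 - 44) - 2 ≡ 40. → (44, 40)

(44, 40)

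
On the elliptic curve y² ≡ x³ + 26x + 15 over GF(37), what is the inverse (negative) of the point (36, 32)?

-(36, 32) = (36, -32 mod 37) = (36, 5).

(36, 5)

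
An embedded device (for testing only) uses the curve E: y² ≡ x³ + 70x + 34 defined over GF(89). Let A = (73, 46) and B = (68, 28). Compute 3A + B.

First 3A:
Repeated addition: build up to 3A.
2A: tangent at (73, 46): λ = (3·73² + 70)/(2·46) ≡ 37/3. 3⁻¹ ≡ 30 (mod 89), so λ ≡ 37·30 ≡ 42.
  x = λ² - 73 - 73 = 1764 - 146 ≡ 16; y = λ·(73 - 16) - 46 ≡ 34. → (16, 34)
3A: (16, 34) + (73, 46). λ = (46 - 34)/(73 - 16) ≡ 12/57 mod 89. 57⁻¹ ≡ 25 (mod 89), so λ ≡ 33.
  x = λ² - 16 - 73 = 1089 - 89 ≡ 21; y = λ·(16 - 21) - 34 ≡ 68. → (21, 68)
3A = (21, 68).
Finally 3A + B:
(21, 68) + (68, 28). λ = (28 - 68)/(68 - 21) ≡ 49/47 mod 89. 47⁻¹ ≡ 36 (mod 89), so λ ≡ 73.
  x = λ² - 21 - 68 = 5329 - 89 ≡ 78; y = λ·(21 - 78) - 68 ≡ 43. → (78, 43)

(78, 43)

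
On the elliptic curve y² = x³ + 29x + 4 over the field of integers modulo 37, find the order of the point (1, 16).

10

2P: tangent at (1, 16): λ = (3·1² + 29)/(2·16) ≡ 32/32. 32⁻¹ ≡ 22 (mod 37) since 32·22 = 704 ≡ 1, so λ ≡ 32·22 ≡ 1.
  x = λ² - 1 - 1 = 1 - 2 ≡ 36; y = λ·(1 - 36) - 16 ≡ 23. → (36, 23)
3P: (36, 23) + (1, 16). λ = (16 - 23)/(1 - 36) ≡ 30/2 mod 37. 2⁻¹ ≡ 19 (mod 37), so λ ≡ 15.
  x = λ² - 36 - 1 = 225 - 37 ≡ 3; y = λ·(36 - 3) - 23 ≡ 28. → (3, 28)
4P: (3, 28) + (1, 16). λ = (16 - 28)/(1 - 3) ≡ 25/35 mod 37. 35⁻¹ ≡ 18 (mod 37), so λ ≡ 6.
  x = λ² - 3 - 1 = 36 - 4 ≡ 32; y = λ·(3 - 32) - 28 ≡ 20. → (32, 20)
5P: (32, 20) + (1, 16). λ = (16 - 20)/(1 - 32) ≡ 33/6 mod 37. 6⁻¹ ≡ 31 (mod 37), so λ ≡ 24.
  x = λ² - 32 - 1 = 576 - 33 ≡ 25; y = λ·(32 - 25) - 20 ≡ 0. → (25, 0)
6P: (25, 0) + (1, 16). λ = (16 - 0)/(1 - 25) ≡ 16/13 mod 37. 13⁻¹ ≡ 20 (mod 37) since 13·20 = 260 ≡ 1, so λ ≡ 24.
  x = λ² - 25 - 1 = 576 - 26 ≡ 32; y = λ·(25 - 32) - 0 ≡ 17. → (32, 17)
7P: (32, 17) + (1, 16). λ = (16 - 17)/(1 - 32) ≡ 36/6 mod 37. 6⁻¹ ≡ 31 (mod 37), so λ ≡ 6.
  x = λ² - 32 - 1 = 36 - 33 ≡ 3; y = λ·(32 - 3) - 17 ≡ 9. → (3, 9)
8P: (3, 9) + (1, 16). λ = (16 - 9)/(1 - 3) ≡ 7/35 mod 37. 35⁻¹ ≡ 18 (mod 37), so λ ≡ 15.
  x = λ² - 3 - 1 = 225 - 4 ≡ 36; y = λ·(3 - 36) - 9 ≡ 14. → (36, 14)
9P: (36, 14) + (1, 16). λ = (16 - 14)/(1 - 36) ≡ 2/2 mod 37. 2⁻¹ ≡ 19 (mod 37), so λ ≡ 1.
  x = λ² - 36 - 1 = 1 - 37 ≡ 1; y = λ·(36 - 1) - 14 ≡ 21. → (1, 21)
10P: (1, 21) + (1, 16): same x and y₁ ≡ -y₂, so the sum is O.
10P = O, so the order is 10.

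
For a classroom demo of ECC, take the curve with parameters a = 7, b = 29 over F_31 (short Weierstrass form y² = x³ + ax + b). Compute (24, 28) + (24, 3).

The two points share x = 24 and their y-coordinates satisfy 28 + 3 ≡ 0 (mod 31), so they are inverses. Their sum is ∞.

O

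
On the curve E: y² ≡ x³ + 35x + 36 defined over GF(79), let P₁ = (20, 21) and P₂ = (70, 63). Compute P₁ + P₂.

(5, 39)

(20, 21) + (70, 63). λ = (63 - 21)/(70 - 20) ≡ 42/50 mod 79. 50⁻¹ ≡ 49 (mod 79) since 50·49 = 2450 ≡ 1, so λ ≡ 4.
  x = λ² - 20 - 70 = 16 - 90 ≡ 5; y = λ·(20 - 5) - 21 ≡ 39. → (5, 39)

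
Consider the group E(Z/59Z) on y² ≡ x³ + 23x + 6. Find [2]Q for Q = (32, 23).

tangent at (32, 23): λ = (3·32² + 23)/(2·23) ≡ 27/46. 46⁻¹ ≡ 9 (mod 59), so λ ≡ 27·9 ≡ 7.
  x = λ² - 32 - 32 = 49 - 64 ≡ 44; y = λ·(32 - 44) - 23 ≡ 11. → (44, 11)

(44, 11)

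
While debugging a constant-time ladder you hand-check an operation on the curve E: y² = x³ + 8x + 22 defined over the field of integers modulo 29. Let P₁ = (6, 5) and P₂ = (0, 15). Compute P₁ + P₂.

(0, 14)

(6, 5) + (0, 15). λ = (15 - 5)/(0 - 6) ≡ 10/23 mod 29. 23⁻¹ ≡ 24 (mod 29), so λ ≡ 8.
  x = λ² - 6 - 0 = 64 - 6 ≡ 0; y = λ·(6 - 0) - 5 ≡ 14. → (0, 14)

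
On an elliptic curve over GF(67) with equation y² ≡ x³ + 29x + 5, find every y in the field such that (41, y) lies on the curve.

10, 57

x³ + 29x + 5 = 70115 ≡ 33 (mod 67).
Square roots of 33 mod 67: 10 and 57 (since 10² = 100 ≡ 33).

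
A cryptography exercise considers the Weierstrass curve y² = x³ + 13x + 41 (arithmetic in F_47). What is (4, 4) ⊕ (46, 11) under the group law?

(14, 10)

(4, 4) + (46, 11). λ = (11 - 4)/(46 - 4) ≡ 7/42 mod 47. 42⁻¹ ≡ 28 (mod 47), so λ ≡ 8.
  x = λ² - 4 - 46 = 64 - 50 ≡ 14; y = λ·(4 - 14) - 4 ≡ 10. → (14, 10)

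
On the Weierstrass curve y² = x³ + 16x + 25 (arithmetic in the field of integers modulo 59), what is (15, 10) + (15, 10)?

(34, 15)

tangent at (15, 10): λ = (3·15² + 16)/(2·10) ≡ 42/20. 20⁻¹ ≡ 3 (mod 59), so λ ≡ 42·3 ≡ 8.
  x = λ² - 15 - 15 = 64 - 30 ≡ 34; y = λ·(15 - 34) - 10 ≡ 15. → (34, 15)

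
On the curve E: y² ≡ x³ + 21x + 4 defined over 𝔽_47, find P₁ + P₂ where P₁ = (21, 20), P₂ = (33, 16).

(14, 9)

(21, 20) + (33, 16). λ = (16 - 20)/(33 - 21) ≡ 43/12 mod 47. 12⁻¹ ≡ 4 (mod 47), so λ ≡ 31.
  x = λ² - 21 - 33 = 961 - 54 ≡ 14; y = λ·(21 - 14) - 20 ≡ 9. → (14, 9)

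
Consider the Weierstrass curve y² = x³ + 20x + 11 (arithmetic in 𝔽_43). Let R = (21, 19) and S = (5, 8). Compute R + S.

(21, 19) + (5, 8). λ = (8 - 19)/(5 - 21) ≡ 32/27 mod 43. 27⁻¹ ≡ 8 (mod 43), so λ ≡ 41.
  x = λ² - 21 - 5 = 1681 - 26 ≡ 21; y = λ·(21 - 21) - 19 ≡ 24. → (21, 24)

(21, 24)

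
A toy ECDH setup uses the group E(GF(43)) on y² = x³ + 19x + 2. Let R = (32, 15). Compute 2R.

tangent at (32, 15): λ = (3·32² + 19)/(2·15) ≡ 38/30. 30⁻¹ ≡ 33 (mod 43), so λ ≡ 38·33 ≡ 7.
  x = λ² - 32 - 32 = 49 - 64 ≡ 28; y = λ·(32 - 28) - 15 ≡ 13. → (28, 13)

(28, 13)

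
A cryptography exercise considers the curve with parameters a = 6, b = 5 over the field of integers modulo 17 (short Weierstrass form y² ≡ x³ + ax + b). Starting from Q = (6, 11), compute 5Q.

(6, 6)

Double-and-add on 5 = (101)₂. Start with Q = (6, 11) for the leading 1-bit.
double: tangent at (6, 11): λ = (3·6² + 6)/(2·11) ≡ 12/5. 5⁻¹ ≡ 7 (mod 17), so λ ≡ 12·7 ≡ 16.
  x = λ² - 6 - 6 = 256 - 12 ≡ 6; y = λ·(6 - 6) - 11 ≡ 6. → (6, 6)
double: tangent at (6, 6): λ = (3·6² + 6)/(2·6) ≡ 12/12. 12⁻¹ ≡ 10 (mod 17) since 12·10 = 120 ≡ 1, so λ ≡ 12·10 ≡ 1.
  x = λ² - 6 - 6 = 1 - 12 ≡ 6; y = λ·(6 - 6) - 6 ≡ 11. → (6, 11)
add Q: tangent at (6, 11): λ = (3·6² + 6)/(2·11) ≡ 12/5. 5⁻¹ ≡ 7 (mod 17), so λ ≡ 12·7 ≡ 16.
  x = λ² - 6 - 6 = 256 - 12 ≡ 6; y = λ·(6 - 6) - 11 ≡ 6. → (6, 6)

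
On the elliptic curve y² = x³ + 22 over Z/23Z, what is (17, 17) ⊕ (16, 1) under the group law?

(17, 17) + (16, 1). λ = (1 - 17)/(16 - 17) ≡ 7/22 mod 23. 22⁻¹ ≡ 22 (mod 23), so λ ≡ 16.
  x = λ² - 17 - 16 = 256 - 33 ≡ 16; y = λ·(17 - 16) - 17 ≡ 22. → (16, 22)

(16, 22)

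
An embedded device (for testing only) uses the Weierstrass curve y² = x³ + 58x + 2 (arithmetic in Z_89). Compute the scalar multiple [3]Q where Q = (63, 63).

(52, 43)

Repeated addition: build up to 3Q.
2Q: tangent at (63, 63): λ = (3·63² + 58)/(2·63) ≡ 39/37. 37⁻¹ ≡ 77 (mod 89), so λ ≡ 39·77 ≡ 66.
  x = λ² - 63 - 63 = 4356 - 126 ≡ 47; y = λ·(63 - 47) - 63 ≡ 14. → (47, 14)
3Q: (47, 14) + (63, 63). λ = (63 - 14)/(63 - 47) ≡ 49/16 mod 89. 16⁻¹ ≡ 39 (mod 89) since 16·39 = 624 ≡ 1, so λ ≡ 42.
  x = λ² - 47 - 63 = 1764 - 110 ≡ 52; y = λ·(47 - 52) - 14 ≡ 43. → (52, 43)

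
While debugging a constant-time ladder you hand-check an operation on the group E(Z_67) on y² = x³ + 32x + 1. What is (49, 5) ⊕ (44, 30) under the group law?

(49, 5) + (44, 30). λ = (30 - 5)/(44 - 49) ≡ 25/62 mod 67. 62⁻¹ ≡ 40 (mod 67), so λ ≡ 62.
  x = λ² - 49 - 44 = 3844 - 93 ≡ 66; y = λ·(49 - 66) - 5 ≡ 13. → (66, 13)

(66, 13)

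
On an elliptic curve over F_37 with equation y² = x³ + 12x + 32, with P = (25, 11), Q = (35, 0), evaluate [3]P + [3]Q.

First 3P:
Repeated addition: build up to 3P.
2P: tangent at (25, 11): λ = (3·25² + 12)/(2·11) ≡ 0/22. 22⁻¹ ≡ 32 (mod 37), so λ ≡ 0·32 ≡ 0.
  x = λ² - 25 - 25 = 0 - 50 ≡ 24; y = λ·(25 - 24) - 11 ≡ 26. → (24, 26)
3P: (24, 26) + (25, 11). λ = (11 - 26)/(25 - 24) ≡ 22/1 mod 37. 1⁻¹ ≡ 1 (mod 37), so λ ≡ 22.
  x = λ² - 24 - 25 = 484 - 49 ≡ 28; y = λ·(24 - 28) - 26 ≡ 34. → (28, 34)
3P = (28, 34).
Next 3Q:
Repeated addition: build up to 3Q.
2Q: (35, 0) + (35, 0): same x and y₁ ≡ -y₂, so the sum is O.
3Q: O + (35, 0) = (35, 0) (identity).
3Q = (35, 0).
Finally 3P + 3Q:
(28, 34) + (35, 0). λ = (0 - 34)/(35 - 28) ≡ 3/7 mod 37. 7⁻¹ ≡ 16 (mod 37) since 7·16 = 112 ≡ 1, so λ ≡ 11.
  x = λ² - 28 - 35 = 121 - 63 ≡ 21; y = λ·(28 - 21) - 34 ≡ 6. → (21, 6)

(21, 6)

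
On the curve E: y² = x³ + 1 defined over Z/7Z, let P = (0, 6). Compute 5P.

Repeated addition: build up to 5P.
2P: tangent at (0, 6): λ = (3·0² + 0)/(2·6) ≡ 0/5. 5⁻¹ ≡ 3 (mod 7), so λ ≡ 0·3 ≡ 0.
  x = λ² - 0 - 0 = 0 - 0 ≡ 0; y = λ·(0 - 0) - 6 ≡ 1. → (0, 1)
3P: (0, 1) + (0, 6): same x and y₁ ≡ -y₂, so the sum is ∞.
4P: ∞ + (0, 6) = (0, 6) (identity).
5P: tangent at (0, 6): λ = (3·0² + 0)/(2·6) ≡ 0/5. 5⁻¹ ≡ 3 (mod 7) since 5·3 = 15 ≡ 1, so λ ≡ 0·3 ≡ 0.
  x = λ² - 0 - 0 = 0 - 0 ≡ 0; y = λ·(0 - 0) - 6 ≡ 1. → (0, 1)

(0, 1)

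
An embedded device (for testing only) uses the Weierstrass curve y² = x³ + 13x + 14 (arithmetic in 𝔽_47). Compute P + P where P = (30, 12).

tangent at (30, 12): λ = (3·30² + 13)/(2·12) ≡ 34/24. 24⁻¹ ≡ 2 (mod 47) since 24·2 = 48 ≡ 1, so λ ≡ 34·2 ≡ 21.
  x = λ² - 30 - 30 = 441 - 60 ≡ 5; y = λ·(30 - 5) - 12 ≡ 43. → (5, 43)

(5, 43)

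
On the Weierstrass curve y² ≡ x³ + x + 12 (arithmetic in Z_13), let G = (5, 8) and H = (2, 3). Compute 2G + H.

First 2G:
Repeated addition: build up to 2G.
2G: tangent at (5, 8): λ = (3·5² + 1)/(2·8) ≡ 11/3. 3⁻¹ ≡ 9 (mod 13) since 3·9 = 27 ≡ 1, so λ ≡ 11·9 ≡ 8.
  x = λ² - 5 - 5 = 64 - 10 ≡ 2; y = λ·(5 - 2) - 8 ≡ 3. → (2, 3)
2G = (2, 3).
Finally 2G + H:
tangent at (2, 3): λ = (3·2² + 1)/(2·3) ≡ 0/6. 6⁻¹ ≡ 11 (mod 13) since 6·11 = 66 ≡ 1, so λ ≡ 0·11 ≡ 0.
  x = λ² - 2 - 2 = 0 - 4 ≡ 9; y = λ·(2 - 9) - 3 ≡ 10. → (9, 10)

(9, 10)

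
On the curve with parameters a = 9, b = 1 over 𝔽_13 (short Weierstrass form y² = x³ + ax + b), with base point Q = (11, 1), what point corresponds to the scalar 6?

Double-and-add on 6 = (110)₂. Start with Q = (11, 1) for the leading 1-bit.
double: tangent at (11, 1): λ = (3·11² + 9)/(2·1) ≡ 8/2. 2⁻¹ ≡ 7 (mod 13), so λ ≡ 8·7 ≡ 4.
  x = λ² - 11 - 11 = 16 - 22 ≡ 7; y = λ·(11 - 7) - 1 ≡ 2. → (7, 2)
add Q: (7, 2) + (11, 1). λ = (1 - 2)/(11 - 7) ≡ 12/4 mod 13. 4⁻¹ ≡ 10 (mod 13), so λ ≡ 3.
  x = λ² - 7 - 11 = 9 - 18 ≡ 4; y = λ·(7 - 4) - 2 ≡ 7. → (4, 7)
double: tangent at (4, 7): λ = (3·4² + 9)/(2·7) ≡ 5/1. 1⁻¹ ≡ 1 (mod 13), so λ ≡ 5·1 ≡ 5.
  x = λ² - 4 - 4 = 25 - 8 ≡ 4; y = λ·(4 - 4) - 7 ≡ 6. → (4, 6)

(4, 6)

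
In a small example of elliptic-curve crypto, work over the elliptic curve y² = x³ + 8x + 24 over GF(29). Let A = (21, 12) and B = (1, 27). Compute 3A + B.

First 3A:
Repeated addition: build up to 3A.
2A: tangent at (21, 12): λ = (3·21² + 8)/(2·12) ≡ 26/24. 24⁻¹ ≡ 23 (mod 29) since 24·23 = 552 ≡ 1, so λ ≡ 26·23 ≡ 18.
  x = λ² - 21 - 21 = 324 - 42 ≡ 21; y = λ·(21 - 21) - 12 ≡ 17. → (21, 17)
3A: (21, 17) + (21, 12): same x and y₁ ≡ -y₂, so the sum is ∞.
3A = ∞.
Finally 3A + B:
∞ + (1, 27) = (1, 27) (identity).

(1, 27)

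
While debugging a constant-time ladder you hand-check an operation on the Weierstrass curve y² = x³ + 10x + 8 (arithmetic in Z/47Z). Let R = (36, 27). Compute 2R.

(3, 26)

tangent at (36, 27): λ = (3·36² + 10)/(2·27) ≡ 44/7. 7⁻¹ ≡ 27 (mod 47), so λ ≡ 44·27 ≡ 13.
  x = λ² - 36 - 36 = 169 - 72 ≡ 3; y = λ·(36 - 3) - 27 ≡ 26. → (3, 26)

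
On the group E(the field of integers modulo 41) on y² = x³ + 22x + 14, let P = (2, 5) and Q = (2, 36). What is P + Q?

O

The two points share x = 2 and their y-coordinates satisfy 5 + 36 ≡ 0 (mod 41), so they are inverses. Their sum is 𝒪.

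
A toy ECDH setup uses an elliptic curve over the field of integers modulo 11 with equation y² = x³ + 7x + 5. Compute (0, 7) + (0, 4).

O

The two points share x = 0 and their y-coordinates satisfy 7 + 4 ≡ 0 (mod 11), so they are inverses. Their sum is O.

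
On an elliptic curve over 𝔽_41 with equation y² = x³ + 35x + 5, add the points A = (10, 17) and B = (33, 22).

(2, 40)

(10, 17) + (33, 22). λ = (22 - 17)/(33 - 10) ≡ 5/23 mod 41. 23⁻¹ ≡ 25 (mod 41) since 23·25 = 575 ≡ 1, so λ ≡ 2.
  x = λ² - 10 - 33 = 4 - 43 ≡ 2; y = λ·(10 - 2) - 17 ≡ 40. → (2, 40)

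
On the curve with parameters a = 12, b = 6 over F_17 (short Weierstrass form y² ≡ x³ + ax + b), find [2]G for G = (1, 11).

(7, 5)

tangent at (1, 11): λ = (3·1² + 12)/(2·11) ≡ 15/5. 5⁻¹ ≡ 7 (mod 17) since 5·7 = 35 ≡ 1, so λ ≡ 15·7 ≡ 3.
  x = λ² - 1 - 1 = 9 - 2 ≡ 7; y = λ·(1 - 7) - 11 ≡ 5. → (7, 5)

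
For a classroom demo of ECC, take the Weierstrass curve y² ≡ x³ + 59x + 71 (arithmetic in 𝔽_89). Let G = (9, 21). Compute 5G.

(50, 22)

Repeated addition: build up to 5G.
2G: tangent at (9, 21): λ = (3·9² + 59)/(2·21) ≡ 35/42. 42⁻¹ ≡ 53 (mod 89) since 42·53 = 2226 ≡ 1, so λ ≡ 35·53 ≡ 75.
  x = λ² - 9 - 9 = 5625 - 18 ≡ 0; y = λ·(9 - 0) - 21 ≡ 31. → (0, 31)
3G: (0, 31) + (9, 21). λ = (21 - 31)/(9 - 0) ≡ 79/9 mod 89. 9⁻¹ ≡ 10 (mod 89), so λ ≡ 78.
  x = λ² - 0 - 9 = 6084 - 9 ≡ 23; y = λ·(0 - 23) - 31 ≡ 44. → (23, 44)
4G: (23, 44) + (9, 21). λ = (21 - 44)/(9 - 23) ≡ 66/75 mod 89. 75⁻¹ ≡ 19 (mod 89), so λ ≡ 8.
  x = λ² - 23 - 9 = 64 - 32 ≡ 32; y = λ·(23 - 32) - 44 ≡ 62. → (32, 62)
5G: (32, 62) + (9, 21). λ = (21 - 62)/(9 - 32) ≡ 48/66 mod 89. 66⁻¹ ≡ 58 (mod 89), so λ ≡ 25.
  x = λ² - 32 - 9 = 625 - 41 ≡ 50; y = λ·(32 - 50) - 62 ≡ 22. → (50, 22)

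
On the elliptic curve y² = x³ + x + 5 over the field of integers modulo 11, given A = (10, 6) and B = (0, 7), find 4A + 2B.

First 4A:
Double-and-add on 4 = (100)₂. Start with A = (10, 6) for the leading 1-bit.
double: tangent at (10, 6): λ = (3·10² + 1)/(2·6) ≡ 4/1. 1⁻¹ ≡ 1 (mod 11) since 1·1 = 1 ≡ 1, so λ ≡ 4·1 ≡ 4.
  x = λ² - 10 - 10 = 16 - 20 ≡ 7; y = λ·(10 - 7) - 6 ≡ 6. → (7, 6)
double: tangent at (7, 6): λ = (3·7² + 1)/(2·6) ≡ 5/1. 1⁻¹ ≡ 1 (mod 11) since 1·1 = 1 ≡ 1, so λ ≡ 5·1 ≡ 5.
  x = λ² - 7 - 7 = 25 - 14 ≡ 0; y = λ·(7 - 0) - 6 ≡ 7. → (0, 7)
4A = (0, 7).
Next 2B:
Repeated addition: build up to 2B.
2B: tangent at (0, 7): λ = (3·0² + 1)/(2·7) ≡ 1/3. 3⁻¹ ≡ 4 (mod 11), so λ ≡ 1·4 ≡ 4.
  x = λ² - 0 - 0 = 16 - 0 ≡ 5; y = λ·(0 - 5) - 7 ≡ 6. → (5, 6)
2B = (5, 6).
Finally 4A + 2B:
(0, 7) + (5, 6). λ = (6 - 7)/(5 - 0) ≡ 10/5 mod 11. 5⁻¹ ≡ 9 (mod 11), so λ ≡ 2.
  x = λ² - 0 - 5 = 4 - 5 ≡ 10; y = λ·(0 - 10) - 7 ≡ 6. → (10, 6)

(10, 6)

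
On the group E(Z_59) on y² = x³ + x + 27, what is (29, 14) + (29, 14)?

tangent at (29, 14): λ = (3·29² + 1)/(2·14) ≡ 46/28. 28⁻¹ ≡ 19 (mod 59) since 28·19 = 532 ≡ 1, so λ ≡ 46·19 ≡ 48.
  x = λ² - 29 - 29 = 2304 - 58 ≡ 4; y = λ·(29 - 4) - 14 ≡ 6. → (4, 6)

(4, 6)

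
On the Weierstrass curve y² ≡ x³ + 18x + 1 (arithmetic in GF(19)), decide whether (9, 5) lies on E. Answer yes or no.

no

y² = 5² ≡ 6; x³ + 18x + 1 = 892 ≡ 18 (mod 19). 6 ≠ 18.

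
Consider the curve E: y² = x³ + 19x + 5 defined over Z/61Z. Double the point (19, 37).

(48, 1)

tangent at (19, 37): λ = (3·19² + 19)/(2·37) ≡ 4/13. 13⁻¹ ≡ 47 (mod 61), so λ ≡ 4·47 ≡ 5.
  x = λ² - 19 - 19 = 25 - 38 ≡ 48; y = λ·(19 - 48) - 37 ≡ 1. → (48, 1)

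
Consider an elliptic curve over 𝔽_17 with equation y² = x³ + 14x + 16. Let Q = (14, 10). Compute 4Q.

(12, 5)

Double-and-add on 4 = (100)₂. Start with Q = (14, 10) for the leading 1-bit.
double: tangent at (14, 10): λ = (3·14² + 14)/(2·10) ≡ 7/3. 3⁻¹ ≡ 6 (mod 17), so λ ≡ 7·6 ≡ 8.
  x = λ² - 14 - 14 = 64 - 28 ≡ 2; y = λ·(14 - 2) - 10 ≡ 1. → (2, 1)
double: tangent at (2, 1): λ = (3·2² + 14)/(2·1) ≡ 9/2. 2⁻¹ ≡ 9 (mod 17) since 2·9 = 18 ≡ 1, so λ ≡ 9·9 ≡ 13.
  x = λ² - 2 - 2 = 169 - 4 ≡ 12; y = λ·(2 - 12) - 1 ≡ 5. → (12, 5)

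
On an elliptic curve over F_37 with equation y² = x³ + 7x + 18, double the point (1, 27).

(26, 4)

tangent at (1, 27): λ = (3·1² + 7)/(2·27) ≡ 10/17. 17⁻¹ ≡ 24 (mod 37), so λ ≡ 10·24 ≡ 18.
  x = λ² - 1 - 1 = 324 - 2 ≡ 26; y = λ·(1 - 26) - 27 ≡ 4. → (26, 4)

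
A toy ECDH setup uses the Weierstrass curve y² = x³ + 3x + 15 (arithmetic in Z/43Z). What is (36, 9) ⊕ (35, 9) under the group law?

(36, 9) + (35, 9). λ = (9 - 9)/(35 - 36) ≡ 0/42 mod 43. 42⁻¹ ≡ 42 (mod 43), so λ ≡ 0.
  x = λ² - 36 - 35 = 0 - 71 ≡ 15; y = λ·(36 - 15) - 9 ≡ 34. → (15, 34)

(15, 34)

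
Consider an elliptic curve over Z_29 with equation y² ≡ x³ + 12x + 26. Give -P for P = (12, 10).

-(12, 10) = (12, -10 mod 29) = (12, 19).

(12, 19)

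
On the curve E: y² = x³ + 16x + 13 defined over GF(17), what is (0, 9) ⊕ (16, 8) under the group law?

(0, 9) + (16, 8). λ = (8 - 9)/(16 - 0) ≡ 16/16 mod 17. 16⁻¹ ≡ 16 (mod 17) since 16·16 = 256 ≡ 1, so λ ≡ 1.
  x = λ² - 0 - 16 = 1 - 16 ≡ 2; y = λ·(0 - 2) - 9 ≡ 6. → (2, 6)

(2, 6)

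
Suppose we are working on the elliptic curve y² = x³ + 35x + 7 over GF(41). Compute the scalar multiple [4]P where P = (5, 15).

Double-and-add on 4 = (100)₂. Start with P = (5, 15) for the leading 1-bit.
double: tangent at (5, 15): λ = (3·5² + 35)/(2·15) ≡ 28/30. 30⁻¹ ≡ 26 (mod 41), so λ ≡ 28·26 ≡ 31.
  x = λ² - 5 - 5 = 961 - 10 ≡ 8; y = λ·(5 - 8) - 15 ≡ 15. → (8, 15)
double: tangent at (8, 15): λ = (3·8² + 35)/(2·15) ≡ 22/30. 30⁻¹ ≡ 26 (mod 41) since 30·26 = 780 ≡ 1, so λ ≡ 22·26 ≡ 39.
  x = λ² - 8 - 8 = 1521 - 16 ≡ 29; y = λ·(8 - 29) - 15 ≡ 27. → (29, 27)

(29, 27)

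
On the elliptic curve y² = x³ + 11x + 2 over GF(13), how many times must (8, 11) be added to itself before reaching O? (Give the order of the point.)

2P: tangent at (8, 11): λ = (3·8² + 11)/(2·11) ≡ 8/9. 9⁻¹ ≡ 3 (mod 13) since 9·3 = 27 ≡ 1, so λ ≡ 8·3 ≡ 11.
  x = λ² - 8 - 8 = 121 - 16 ≡ 1; y = λ·(8 - 1) - 11 ≡ 1. → (1, 1)
3P: (1, 1) + (8, 11). λ = (11 - 1)/(8 - 1) ≡ 10/7 mod 13. 7⁻¹ ≡ 2 (mod 13) since 7·2 = 14 ≡ 1, so λ ≡ 7.
  x = λ² - 1 - 8 = 49 - 9 ≡ 1; y = λ·(1 - 1) - 1 ≡ 12. → (1, 12)
4P: (1, 12) + (8, 11). λ = (11 - 12)/(8 - 1) ≡ 12/7 mod 13. 7⁻¹ ≡ 2 (mod 13), so λ ≡ 11.
  x = λ² - 1 - 8 = 121 - 9 ≡ 8; y = λ·(1 - 8) - 12 ≡ 2. → (8, 2)
5P: (8, 2) + (8, 11): same x and y₁ ≡ -y₂, so the sum is O.
5P = O, so the order is 5.

5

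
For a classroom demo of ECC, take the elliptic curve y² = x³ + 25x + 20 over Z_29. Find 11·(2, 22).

(10, 9)

Write P = (2, 22).
Double-and-add on 11 = (1011)₂. Start with P = (2, 22) for the leading 1-bit.
double: tangent at (2, 22): λ = (3·2² + 25)/(2·22) ≡ 8/15. 15⁻¹ ≡ 2 (mod 29) since 15·2 = 30 ≡ 1, so λ ≡ 8·2 ≡ 16.
  x = λ² - 2 - 2 = 256 - 4 ≡ 20; y = λ·(2 - 20) - 22 ≡ 9. → (20, 9)
double: tangent at (20, 9): λ = (3·20² + 25)/(2·9) ≡ 7/18. 18⁻¹ ≡ 21 (mod 29), so λ ≡ 7·21 ≡ 2.
  x = λ² - 20 - 20 = 4 - 40 ≡ 22; y = λ·(20 - 22) - 9 ≡ 16. → (22, 16)
add P: (22, 16) + (2, 22). λ = (22 - 16)/(2 - 22) ≡ 6/9 mod 29. 9⁻¹ ≡ 13 (mod 29), so λ ≡ 20.
  x = λ² - 22 - 2 = 400 - 24 ≡ 28; y = λ·(22 - 28) - 16 ≡ 9. → (28, 9)
double: tangent at (28, 9): λ = (3·28² + 25)/(2·9) ≡ 28/18. 18⁻¹ ≡ 21 (mod 29), so λ ≡ 28·21 ≡ 8.
  x = λ² - 28 - 28 = 64 - 56 ≡ 8; y = λ·(28 - 8) - 9 ≡ 6. → (8, 6)
add P: (8, 6) + (2, 22). λ = (22 - 6)/(2 - 8) ≡ 16/23 mod 29. 23⁻¹ ≡ 24 (mod 29), so λ ≡ 7.
  x = λ² - 8 - 2 = 49 - 10 ≡ 10; y = λ·(8 - 10) - 6 ≡ 9. → (10, 9)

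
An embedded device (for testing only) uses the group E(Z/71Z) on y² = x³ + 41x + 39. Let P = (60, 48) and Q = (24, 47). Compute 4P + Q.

First 4P:
Repeated addition: build up to 4P.
2P: tangent at (60, 48): λ = (3·60² + 41)/(2·48) ≡ 49/25. 25⁻¹ ≡ 54 (mod 71) since 25·54 = 1350 ≡ 1, so λ ≡ 49·54 ≡ 19.
  x = λ² - 60 - 60 = 361 - 120 ≡ 28; y = λ·(60 - 28) - 48 ≡ 63. → (28, 63)
3P: (28, 63) + (60, 48). λ = (48 - 63)/(60 - 28) ≡ 56/32 mod 71. 32⁻¹ ≡ 20 (mod 71) since 32·20 = 640 ≡ 1, so λ ≡ 55.
  x = λ² - 28 - 60 = 3025 - 88 ≡ 26; y = λ·(28 - 26) - 63 ≡ 47. → (26, 47)
4P: (26, 47) + (60, 48). λ = (48 - 47)/(60 - 26) ≡ 1/34 mod 71. 34⁻¹ ≡ 23 (mod 71) since 34·23 = 782 ≡ 1, so λ ≡ 23.
  x = λ² - 26 - 60 = 529 - 86 ≡ 17; y = λ·(26 - 17) - 47 ≡ 18. → (17, 18)
4P = (17, 18).
Finally 4P + Q:
(17, 18) + (24, 47). λ = (47 - 18)/(24 - 17) ≡ 29/7 mod 71. 7⁻¹ ≡ 61 (mod 71), so λ ≡ 65.
  x = λ² - 17 - 24 = 4225 - 41 ≡ 66; y = λ·(17 - 66) - 18 ≡ 63. → (66, 63)

(66, 63)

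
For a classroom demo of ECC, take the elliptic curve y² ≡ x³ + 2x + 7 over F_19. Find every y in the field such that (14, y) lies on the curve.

9, 10

x³ + 2x + 7 = 2779 ≡ 5 (mod 19).
Square roots of 5 mod 19: 9 and 10 (since 9² = 81 ≡ 5).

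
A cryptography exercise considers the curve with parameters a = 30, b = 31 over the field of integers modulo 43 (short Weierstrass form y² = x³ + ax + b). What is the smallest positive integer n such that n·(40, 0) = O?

2

2P: (40, 0) + (40, 0): same x and y₁ ≡ -y₂, so the sum is O.
2P = O, so the order is 2.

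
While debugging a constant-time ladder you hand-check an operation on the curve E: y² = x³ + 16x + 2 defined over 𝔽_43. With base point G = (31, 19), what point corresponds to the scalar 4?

(29, 42)

Repeated addition: build up to 4G.
2G: tangent at (31, 19): λ = (3·31² + 16)/(2·19) ≡ 18/38. 38⁻¹ ≡ 17 (mod 43), so λ ≡ 18·17 ≡ 5.
  x = λ² - 31 - 31 = 25 - 62 ≡ 6; y = λ·(31 - 6) - 19 ≡ 20. → (6, 20)
3G: (6, 20) + (31, 19). λ = (19 - 20)/(31 - 6) ≡ 42/25 mod 43. 25⁻¹ ≡ 31 (mod 43), so λ ≡ 12.
  x = λ² - 6 - 31 = 144 - 37 ≡ 21; y = λ·(6 - 21) - 20 ≡ 15. → (21, 15)
4G: (21, 15) + (31, 19). λ = (19 - 15)/(31 - 21) ≡ 4/10 mod 43. 10⁻¹ ≡ 13 (mod 43), so λ ≡ 9.
  x = λ² - 21 - 31 = 81 - 52 ≡ 29; y = λ·(21 - 29) - 15 ≡ 42. → (29, 42)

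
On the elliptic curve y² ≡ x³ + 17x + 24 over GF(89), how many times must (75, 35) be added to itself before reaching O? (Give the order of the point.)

3

2P: tangent at (75, 35): λ = (3·75² + 17)/(2·35) ≡ 71/70. 70⁻¹ ≡ 14 (mod 89), so λ ≡ 71·14 ≡ 15.
  x = λ² - 75 - 75 = 225 - 150 ≡ 75; y = λ·(75 - 75) - 35 ≡ 54. → (75, 54)
3P: (75, 54) + (75, 35): same x and y₁ ≡ -y₂, so the sum is O.
3P = O, so the order is 3.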